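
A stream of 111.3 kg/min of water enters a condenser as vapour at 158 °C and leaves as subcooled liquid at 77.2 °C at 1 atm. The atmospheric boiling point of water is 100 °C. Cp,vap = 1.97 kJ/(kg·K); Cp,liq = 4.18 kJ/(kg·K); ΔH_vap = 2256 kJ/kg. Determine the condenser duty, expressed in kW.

Q_c = 4570 kW

vapour 158→100 °C: -114.26 kJ/kg
condensation at 100 °C: -2256 kJ/kg
liquid 100→77.2 °C: -95.304 kJ/kg
Δh = -114.26 + -2256 + -95.304 = -2465.6 kJ/kg
Q = ṁ·Δh = 111.3 kg/min × -2465.6 kJ/kg = -274420 kJ/min
|Q| = 4573.6 kW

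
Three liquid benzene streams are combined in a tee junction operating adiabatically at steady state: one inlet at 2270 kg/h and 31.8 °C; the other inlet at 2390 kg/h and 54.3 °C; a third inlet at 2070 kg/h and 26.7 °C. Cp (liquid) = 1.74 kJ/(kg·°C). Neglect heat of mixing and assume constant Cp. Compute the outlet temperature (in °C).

Adiabatic, steady state ⇒ Σ ṁᵢCp,ᵢ(T_out − Tᵢ) = 0
Σ ṁᵢCp,ᵢTᵢ = 2270×1.74×31.8 + 2390×1.74×54.3 + 2070×1.74×26.7 = 447580
Σ ṁᵢCp,ᵢ = 2270×1.74 + 2390×1.74 + 2070×1.74 = 11710
T_out = 447580 / 11710 = 38.222 °C

T_out = 38.2 °C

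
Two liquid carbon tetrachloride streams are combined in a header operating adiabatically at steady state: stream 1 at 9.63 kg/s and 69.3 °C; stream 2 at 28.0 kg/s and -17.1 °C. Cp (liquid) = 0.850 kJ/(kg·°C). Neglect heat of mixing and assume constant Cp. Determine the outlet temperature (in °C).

Energy balance with Q = 0: Σ ṁᵢCp,ᵢ(T_out − Tᵢ) = 0
Σ ṁᵢCp,ᵢTᵢ = 9.63×0.850×69.3 + 28.0×0.850×-17.1 = 160.28
Σ ṁᵢCp,ᵢ = 9.63×0.850 + 28.0×0.850 = 31.986
T_out = 160.28 / 31.986 = 5.0109 °C

T_out = 5.01 °C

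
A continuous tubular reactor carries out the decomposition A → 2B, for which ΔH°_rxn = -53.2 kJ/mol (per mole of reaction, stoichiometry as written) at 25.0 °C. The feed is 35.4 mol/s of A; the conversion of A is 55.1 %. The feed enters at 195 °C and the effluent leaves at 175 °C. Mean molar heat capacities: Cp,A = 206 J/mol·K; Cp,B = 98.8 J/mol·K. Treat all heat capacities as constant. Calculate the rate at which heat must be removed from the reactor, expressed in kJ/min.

Q_out = 72500 kJ/min

Extent of reaction ξ = 0.551 × 35.4 = 19.505 mol/s
Reaction term: ξ·ΔH°_rxn = 19.505 × -53.2 = -1037.7 kJ/s
Sensible, feed 195→25 °C: -1239.7 kJ/s
Outlet flows (mol/s): A 15.895, B 39.011
Sensible, products 25→175 °C: 1069.3 kJ/s
Q = ΔH = -1208.1 kJ/s = -1208.1 kW
Heat removed = 72487 kJ/min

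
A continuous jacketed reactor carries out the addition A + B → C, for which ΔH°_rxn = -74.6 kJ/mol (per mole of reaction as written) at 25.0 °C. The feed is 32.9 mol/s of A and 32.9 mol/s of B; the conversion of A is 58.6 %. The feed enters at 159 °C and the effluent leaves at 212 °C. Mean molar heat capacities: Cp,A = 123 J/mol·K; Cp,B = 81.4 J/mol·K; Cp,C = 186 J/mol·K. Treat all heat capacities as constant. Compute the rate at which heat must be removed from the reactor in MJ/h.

Extent of reaction ξ = 0.586 × 32.9 = 19.279 mol/s
Reaction term: ξ·ΔH°_rxn = 19.279 × -74.6 = -1438.2 kJ/s
Sensible, feed 159→25 °C: -901.12 kJ/s
Outlet flows (mol/s): A 13.621, B 13.621, C 19.279
Sensible, products 25→212 °C: 1191.2 kJ/s
Q = ΔH = -1148.2 kJ/s = -1148.2 kW
Heat removed = 4133.4 MJ/h

Q_out = 4130 MJ/h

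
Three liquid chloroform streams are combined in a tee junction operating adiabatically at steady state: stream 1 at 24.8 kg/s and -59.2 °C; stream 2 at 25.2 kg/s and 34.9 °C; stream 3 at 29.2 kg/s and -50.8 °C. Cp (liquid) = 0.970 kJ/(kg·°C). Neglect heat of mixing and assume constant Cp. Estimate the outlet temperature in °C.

Adiabatic, steady state ⇒ Σ ṁᵢCp,ᵢ(T_out − Tᵢ) = 0
Σ ṁᵢCp,ᵢTᵢ = 24.8×0.970×-59.2 + 25.2×0.970×34.9 + 29.2×0.970×-50.8 = -2009.9
Σ ṁᵢCp,ᵢ = 24.8×0.970 + 25.2×0.970 + 29.2×0.970 = 76.824
T_out = -2009.9 / 76.824 = -26.162 °C

T_out = -26.2 °C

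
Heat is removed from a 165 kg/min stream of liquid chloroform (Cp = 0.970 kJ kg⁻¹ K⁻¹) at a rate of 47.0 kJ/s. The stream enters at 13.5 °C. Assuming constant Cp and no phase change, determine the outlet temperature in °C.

Q = 47.0 kJ/s = 2820 kJ/min
ΔT = Q/(ṁ·Cp) = 2820/(165×0.970) = 17.619 K
T_out = 13.5 − 17.619 = -4.1195 °C

T_out = -4.12 °C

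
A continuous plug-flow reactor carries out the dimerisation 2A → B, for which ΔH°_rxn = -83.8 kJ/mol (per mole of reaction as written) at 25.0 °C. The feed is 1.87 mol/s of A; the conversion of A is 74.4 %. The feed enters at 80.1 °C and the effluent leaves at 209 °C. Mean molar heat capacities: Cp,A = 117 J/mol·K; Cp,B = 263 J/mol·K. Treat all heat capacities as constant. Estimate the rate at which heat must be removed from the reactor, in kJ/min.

Extent of reaction ξ = 0.744 × 1.87 / 2 = 0.69564 mol/s
Reaction term: ξ·ΔH°_rxn = 0.69564 × -83.8 = -58.295 kJ/s
Sensible, feed 80.1→25 °C: -12.055 kJ/s
Outlet flows (mol/s): A 0.47872, B 0.69564
Sensible, products 25→209 °C: 43.969 kJ/s
Q = ΔH = -26.381 kJ/s = -26.381 kW
Heat removed = 1582.8 kJ/min

Q_out = 1580 kJ/min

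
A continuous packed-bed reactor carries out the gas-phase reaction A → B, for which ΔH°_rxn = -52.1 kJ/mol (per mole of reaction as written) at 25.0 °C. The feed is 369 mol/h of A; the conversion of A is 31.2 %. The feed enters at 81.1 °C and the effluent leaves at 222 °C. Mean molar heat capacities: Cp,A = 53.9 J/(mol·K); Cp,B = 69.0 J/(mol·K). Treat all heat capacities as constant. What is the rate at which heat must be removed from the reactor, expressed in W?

Q_out = 793 W

Extent of reaction ξ = 0.312 × 369 = 115.13 mol/h
Reaction term: ξ·ΔH°_rxn = 115.13 × -52.1 = -5998.2 kJ/h
Sensible, feed 81.1→25 °C: -1115.8 kJ/h
Outlet flows (mol/h): A 253.87, B 115.13
Sensible, products 25→222 °C: 4260.6 kJ/h
Q = ΔH = -2853.3 kJ/h = -0.79259 kW
Heat removed = 792.59 W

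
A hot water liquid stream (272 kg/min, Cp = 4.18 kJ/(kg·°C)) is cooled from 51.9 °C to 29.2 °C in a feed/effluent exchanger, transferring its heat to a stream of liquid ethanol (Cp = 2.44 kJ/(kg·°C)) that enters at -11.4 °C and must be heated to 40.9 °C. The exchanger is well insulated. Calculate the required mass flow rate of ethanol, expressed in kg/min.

Heat released by hot stream: Q = 272 × 4.18 × (51.9 − 29.2) = 25809 kJ/min
Energy balance on cold side (adiabatic exchanger): Q = ṁ_c·Cp_c·(T_c,out − T_c,in)
ṁ_c = 25809 / [2.44 × (40.9 − -11.4)] = 202.25 kg/min

ṁ_c = 202 kg/min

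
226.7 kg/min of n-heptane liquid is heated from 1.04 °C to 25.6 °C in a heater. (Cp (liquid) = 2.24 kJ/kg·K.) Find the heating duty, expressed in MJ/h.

Q = 748 MJ/h

Q = ṁ·Cp·ΔT = 226.7 × 2.24 × (25.6 − 1.04) = 12472 kJ/min
Converting: 12472 / 60 s = 207.86 kW
Heating duty = 748.31 MJ/h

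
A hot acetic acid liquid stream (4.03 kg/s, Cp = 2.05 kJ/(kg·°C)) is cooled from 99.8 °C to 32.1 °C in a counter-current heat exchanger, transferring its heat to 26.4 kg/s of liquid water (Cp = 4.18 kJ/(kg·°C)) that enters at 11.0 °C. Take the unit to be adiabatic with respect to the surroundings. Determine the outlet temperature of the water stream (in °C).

Heat released by hot stream: Q = 4.03 × 2.05 × (99.8 − 32.1) = 559.3 kJ/s
Energy balance on cold side (adiabatic exchanger): Q = ṁ_c·Cp_c·(T_c,out − T_c,in)
T_c,out = 11.0 + 559.3/(26.4 × 4.18) = 16.068 °C

T_c,out = 16.1 °C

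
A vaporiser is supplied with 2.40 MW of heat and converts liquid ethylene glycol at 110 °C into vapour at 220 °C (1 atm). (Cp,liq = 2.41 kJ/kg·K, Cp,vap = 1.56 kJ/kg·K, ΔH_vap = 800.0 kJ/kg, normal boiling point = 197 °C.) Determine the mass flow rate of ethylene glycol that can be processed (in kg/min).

ṁ = 138 kg/min

Δh = 2.41×(197−110) + 800.0 + 1.56×(220−197) = 1045.6 kJ/kg
Q = 2.40 MW = 2400 kJ/s = 144000 kJ/min
ṁ = Q/Δh = 144000 / 1045.6 = 137.73 kg/min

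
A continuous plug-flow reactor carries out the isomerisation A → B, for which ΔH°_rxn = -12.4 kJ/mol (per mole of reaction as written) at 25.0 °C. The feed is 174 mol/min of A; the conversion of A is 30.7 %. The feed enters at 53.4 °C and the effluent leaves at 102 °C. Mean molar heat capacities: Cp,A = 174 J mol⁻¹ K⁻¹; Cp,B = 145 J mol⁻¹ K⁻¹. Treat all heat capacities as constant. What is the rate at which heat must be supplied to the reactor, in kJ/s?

Extent of reaction ξ = 0.307 × 174 = 53.418 mol/min
Reaction term: ξ·ΔH°_rxn = 53.418 × -12.4 = -662.38 kJ/min
Sensible, feed 53.4→25 °C: -859.84 kJ/min
Outlet flows (mol/min): A 120.58, B 53.418
Sensible, products 25→102 °C: 2212 kJ/min
Q = ΔH = 689.75 kJ/min = 11.496 kW
Heat supplied = 11.496 kJ/s

Q_in = 11.5 kJ/s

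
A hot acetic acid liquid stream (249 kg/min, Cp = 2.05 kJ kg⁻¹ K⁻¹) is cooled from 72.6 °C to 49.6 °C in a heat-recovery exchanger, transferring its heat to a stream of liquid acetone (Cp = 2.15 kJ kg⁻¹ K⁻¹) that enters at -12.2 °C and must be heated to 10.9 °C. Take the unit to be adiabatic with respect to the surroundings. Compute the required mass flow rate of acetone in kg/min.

Heat released by hot stream: Q = 249 × 2.05 × (72.6 − 49.6) = 11740 kJ/min
Energy balance on cold side (adiabatic exchanger): Q = ṁ_c·Cp_c·(T_c,out − T_c,in)
ṁ_c = 11740 / [2.15 × (10.9 − -12.2)] = 236.39 kg/min

ṁ_c = 236 kg/min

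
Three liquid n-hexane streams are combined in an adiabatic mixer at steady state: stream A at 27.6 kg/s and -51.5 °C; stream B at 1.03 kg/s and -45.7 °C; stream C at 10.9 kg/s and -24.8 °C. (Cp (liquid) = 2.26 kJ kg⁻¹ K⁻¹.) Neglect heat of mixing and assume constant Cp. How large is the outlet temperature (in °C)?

No heat crosses the boundary, so H_out = H_in.
T_out = Σ ṁᵢCp,ᵢTᵢ / Σ ṁᵢCp,ᵢ
      = -3929.7 / 89.338 = -43.987 °C

T_out = -44.0 °C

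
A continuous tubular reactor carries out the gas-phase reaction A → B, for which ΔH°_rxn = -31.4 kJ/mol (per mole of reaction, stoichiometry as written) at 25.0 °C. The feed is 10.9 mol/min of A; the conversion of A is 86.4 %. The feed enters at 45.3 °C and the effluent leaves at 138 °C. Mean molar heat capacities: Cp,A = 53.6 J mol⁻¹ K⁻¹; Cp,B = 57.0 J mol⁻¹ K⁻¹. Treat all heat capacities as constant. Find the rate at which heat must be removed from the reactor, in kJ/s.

Q_out = 3.97 kJ/s

Extent of reaction ξ = 0.864 × 10.9 = 9.4176 mol/min
Reaction term: ξ·ΔH°_rxn = 9.4176 × -31.4 = -295.71 kJ/min
Sensible, feed 45.3→25 °C: -11.86 kJ/min
Outlet flows (mol/min): A 1.4824, B 9.4176
Sensible, products 25→138 °C: 69.637 kJ/min
Q = ΔH = -237.94 kJ/min = -3.9656 kW
Heat removed = 3.9656 kJ/s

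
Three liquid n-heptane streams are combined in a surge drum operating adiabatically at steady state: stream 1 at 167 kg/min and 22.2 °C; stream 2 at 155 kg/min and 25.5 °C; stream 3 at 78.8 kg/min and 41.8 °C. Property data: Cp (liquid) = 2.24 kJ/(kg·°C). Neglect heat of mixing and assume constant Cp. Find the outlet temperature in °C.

T_out = 27.3 °C

Adiabatic, steady state ⇒ Σ ṁᵢCp,ᵢ(T_out − Tᵢ) = 0
Σ ṁᵢCp,ᵢTᵢ = 167×2.24×22.2 + 155×2.24×25.5 + 78.8×2.24×41.8 = 24536
Σ ṁᵢCp,ᵢ = 167×2.24 + 155×2.24 + 78.8×2.24 = 897.79
T_out = 24536 / 897.79 = 27.33 °C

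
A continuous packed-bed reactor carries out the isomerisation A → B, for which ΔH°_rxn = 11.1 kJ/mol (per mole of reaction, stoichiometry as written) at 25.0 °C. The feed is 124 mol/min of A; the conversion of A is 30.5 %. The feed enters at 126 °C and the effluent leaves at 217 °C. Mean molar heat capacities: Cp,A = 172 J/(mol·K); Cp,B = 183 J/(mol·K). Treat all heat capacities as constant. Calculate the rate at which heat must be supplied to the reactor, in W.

Extent of reaction ξ = 0.305 × 124 = 37.82 mol/min
Reaction term: ξ·ΔH°_rxn = 37.82 × 11.1 = 419.8 kJ/min
Sensible, feed 126→25 °C: -2154.1 kJ/min
Outlet flows (mol/min): A 86.18, B 37.82
Sensible, products 25→217 °C: 4174.9 kJ/min
Q = ΔH = 2440.5 kJ/min = 40.675 kW
Heat supplied = 40675 W

Q_in = 40700 W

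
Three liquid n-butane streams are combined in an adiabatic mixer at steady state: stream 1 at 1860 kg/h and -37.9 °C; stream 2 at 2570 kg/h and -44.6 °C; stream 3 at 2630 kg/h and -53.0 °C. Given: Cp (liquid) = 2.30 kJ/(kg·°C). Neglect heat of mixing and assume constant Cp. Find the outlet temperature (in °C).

Adiabatic, steady state ⇒ Σ ṁᵢCp,ᵢ(T_out − Tᵢ) = 0
Σ ṁᵢCp,ᵢTᵢ = 1860×2.30×-37.9 + 2570×2.30×-44.6 + 2630×2.30×-53.0 = -746360
Σ ṁᵢCp,ᵢ = 1860×2.30 + 2570×2.30 + 2630×2.30 = 16238
T_out = -746360 / 16238 = -45.964 °C

T_out = -46.0 °C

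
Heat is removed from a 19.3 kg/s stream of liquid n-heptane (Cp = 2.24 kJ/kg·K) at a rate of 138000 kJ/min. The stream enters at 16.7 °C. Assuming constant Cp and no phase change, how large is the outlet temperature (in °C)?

T_out = -36.5 °C

Q = 138000 kJ/min = 2300 kJ/s
ΔT = Q/(ṁ·Cp) = 2300/(19.3×2.24) = 53.201 K
T_out = 16.7 − 53.201 = -36.501 °C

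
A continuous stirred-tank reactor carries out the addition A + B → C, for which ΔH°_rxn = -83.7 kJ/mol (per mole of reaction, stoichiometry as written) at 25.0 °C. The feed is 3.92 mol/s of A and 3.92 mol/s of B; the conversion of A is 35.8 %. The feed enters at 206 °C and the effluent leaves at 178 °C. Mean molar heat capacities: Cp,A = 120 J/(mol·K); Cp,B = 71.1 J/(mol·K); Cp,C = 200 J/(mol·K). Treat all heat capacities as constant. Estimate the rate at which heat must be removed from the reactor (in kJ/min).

Q_out = 8190 kJ/min

Extent of reaction ξ = 0.358 × 3.92 = 1.4034 mol/s
Reaction term: ξ·ΔH°_rxn = 1.4034 × -83.7 = -117.46 kJ/s
Sensible, feed 206→25 °C: -135.59 kJ/s
Outlet flows (mol/s): A 2.5166, B 2.5166, C 1.4034
Sensible, products 25→178 °C: 116.53 kJ/s
Q = ΔH = -136.53 kJ/s = -136.53 kW
Heat removed = 8191.5 kJ/min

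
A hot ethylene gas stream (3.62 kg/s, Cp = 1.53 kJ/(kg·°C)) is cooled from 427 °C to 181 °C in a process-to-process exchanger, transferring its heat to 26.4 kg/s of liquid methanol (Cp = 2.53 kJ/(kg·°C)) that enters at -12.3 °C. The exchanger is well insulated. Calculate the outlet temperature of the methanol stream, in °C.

Heat released by hot stream: Q = 3.62 × 1.53 × (427 − 181) = 1362.5 kJ/s
Energy balance on cold side (adiabatic exchanger): Q = ṁ_c·Cp_c·(T_c,out − T_c,in)
T_c,out = -12.3 + 1362.5/(26.4 × 2.53) = 8.0991 °C

T_c,out = 8.10 °C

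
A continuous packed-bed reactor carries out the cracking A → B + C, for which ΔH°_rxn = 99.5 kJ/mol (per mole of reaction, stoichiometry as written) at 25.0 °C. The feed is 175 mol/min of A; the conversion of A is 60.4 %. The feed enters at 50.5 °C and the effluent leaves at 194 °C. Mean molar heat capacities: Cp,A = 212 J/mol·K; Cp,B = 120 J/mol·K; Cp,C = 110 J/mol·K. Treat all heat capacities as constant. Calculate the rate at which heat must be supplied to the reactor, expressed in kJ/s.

Extent of reaction ξ = 0.604 × 175 = 105.7 mol/min
Reaction term: ξ·ΔH°_rxn = 105.7 × 99.5 = 10517 kJ/min
Sensible, feed 50.5→25 °C: -946.05 kJ/min
Outlet flows (mol/min): A 69.3, B 105.7, C 105.7
Sensible, products 25→194 °C: 6591.4 kJ/min
Q = ΔH = 16163 kJ/min = 269.38 kW
Heat supplied = 269.38 kJ/s

Q_in = 269 kJ/s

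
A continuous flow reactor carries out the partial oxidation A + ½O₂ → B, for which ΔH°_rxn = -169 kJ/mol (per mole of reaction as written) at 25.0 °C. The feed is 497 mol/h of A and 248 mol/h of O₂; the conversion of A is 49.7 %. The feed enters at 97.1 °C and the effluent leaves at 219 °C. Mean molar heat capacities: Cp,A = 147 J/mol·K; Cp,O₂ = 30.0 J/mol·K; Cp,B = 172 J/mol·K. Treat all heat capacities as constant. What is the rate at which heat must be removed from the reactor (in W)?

Extent of reaction ξ = 0.497 × 497 = 247.01 mol/h
Reaction term: ξ·ΔH°_rxn = 247.01 × -169 = -41745 kJ/h
Sensible, feed 97.1→25 °C: -5804 kJ/h
Outlet flows (mol/h): A 249.99, O₂ 124.5, B 247.01
Sensible, products 25→219 °C: 16096 kJ/h
Q = ΔH = -31452 kJ/h = -8.7368 kW
Heat removed = 8736.8 W

Q_out = 8740 W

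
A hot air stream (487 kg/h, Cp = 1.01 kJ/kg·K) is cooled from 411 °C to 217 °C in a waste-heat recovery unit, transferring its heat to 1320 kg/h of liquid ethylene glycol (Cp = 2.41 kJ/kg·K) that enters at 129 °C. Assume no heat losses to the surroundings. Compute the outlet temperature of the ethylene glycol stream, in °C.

Heat released by hot stream: Q = 487 × 1.01 × (411 − 217) = 95423 kJ/h
Energy balance on cold side (adiabatic exchanger): Q = ṁ_c·Cp_c·(T_c,out − T_c,in)
T_c,out = 129 + 95423/(1320 × 2.41) = 159 °C

T_c,out = 159 °C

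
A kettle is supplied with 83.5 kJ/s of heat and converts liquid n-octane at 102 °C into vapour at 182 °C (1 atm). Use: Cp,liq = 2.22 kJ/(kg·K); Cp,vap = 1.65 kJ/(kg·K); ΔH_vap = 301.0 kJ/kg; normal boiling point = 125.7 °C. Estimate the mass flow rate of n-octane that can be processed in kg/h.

Δh = 2.22×(125.7−102) + 301.0 + 1.65×(182−125.7) = 446.51 kJ/kg
Q = 83.5 kJ/s = 83.5 kJ/s = 300600 kJ/h
ṁ = Q/Δh = 300600 / 446.51 = 673.22 kg/h

ṁ = 673 kg/h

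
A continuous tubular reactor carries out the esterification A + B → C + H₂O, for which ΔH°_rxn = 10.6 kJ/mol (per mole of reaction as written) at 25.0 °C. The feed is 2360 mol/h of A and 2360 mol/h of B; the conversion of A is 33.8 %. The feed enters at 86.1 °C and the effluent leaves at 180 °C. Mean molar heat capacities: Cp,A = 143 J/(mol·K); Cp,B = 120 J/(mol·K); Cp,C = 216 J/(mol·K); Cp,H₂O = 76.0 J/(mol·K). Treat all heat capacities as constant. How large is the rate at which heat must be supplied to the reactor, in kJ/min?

Q_in = 1170 kJ/min

Extent of reaction ξ = 0.338 × 2360 = 797.68 mol/h
Reaction term: ξ·ΔH°_rxn = 797.68 × 10.6 = 8455.4 kJ/h
Sensible, feed 86.1→25 °C: -37924 kJ/h
Outlet flows (mol/h): A 1562.3, B 1562.3, C 797.68, H₂O 797.68
Sensible, products 25→180 °C: 99791 kJ/h
Q = ΔH = 70323 kJ/h = 19.534 kW
Heat supplied = 1172 kJ/min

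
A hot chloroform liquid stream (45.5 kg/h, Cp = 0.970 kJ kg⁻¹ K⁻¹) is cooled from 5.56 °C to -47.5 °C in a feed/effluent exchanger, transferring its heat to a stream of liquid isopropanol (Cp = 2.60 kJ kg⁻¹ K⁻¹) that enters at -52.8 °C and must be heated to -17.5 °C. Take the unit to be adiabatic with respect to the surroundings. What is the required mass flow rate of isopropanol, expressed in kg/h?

Heat released by hot stream: Q = 45.5 × 0.970 × (5.56 − -47.5) = 2341.8 kJ/h
Energy balance on cold side (adiabatic exchanger): Q = ṁ_c·Cp_c·(T_c,out − T_c,in)
ṁ_c = 2341.8 / [2.60 × (-17.5 − -52.8)] = 25.515 kg/h

ṁ_c = 25.5 kg/h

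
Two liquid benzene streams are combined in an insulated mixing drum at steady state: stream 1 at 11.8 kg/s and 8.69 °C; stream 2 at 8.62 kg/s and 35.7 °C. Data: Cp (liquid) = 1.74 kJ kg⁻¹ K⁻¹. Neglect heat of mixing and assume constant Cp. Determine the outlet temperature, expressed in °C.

T_out = 20.1 °C

Energy balance with Q = 0: Σ ṁᵢCp,ᵢ(T_out − Tᵢ) = 0
Σ ṁᵢCp,ᵢTᵢ = 11.8×1.74×8.69 + 8.62×1.74×35.7 = 713.88
Σ ṁᵢCp,ᵢ = 11.8×1.74 + 8.62×1.74 = 35.531
T_out = 713.88 / 35.531 = 20.092 °C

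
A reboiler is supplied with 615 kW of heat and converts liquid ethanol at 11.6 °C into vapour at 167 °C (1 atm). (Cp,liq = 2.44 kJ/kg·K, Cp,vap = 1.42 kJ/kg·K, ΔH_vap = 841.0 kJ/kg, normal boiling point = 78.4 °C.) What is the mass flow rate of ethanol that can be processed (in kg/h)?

Δh = 2.44×(78.4−11.6) + 841.0 + 1.42×(167−78.4) = 1129.8 kJ/kg
Q = 615 kW = 615 kJ/s = 2.214e+06 kJ/h
ṁ = Q/Δh = 2.214e+06 / 1129.8 = 1959.6 kg/h

ṁ = 1960 kg/h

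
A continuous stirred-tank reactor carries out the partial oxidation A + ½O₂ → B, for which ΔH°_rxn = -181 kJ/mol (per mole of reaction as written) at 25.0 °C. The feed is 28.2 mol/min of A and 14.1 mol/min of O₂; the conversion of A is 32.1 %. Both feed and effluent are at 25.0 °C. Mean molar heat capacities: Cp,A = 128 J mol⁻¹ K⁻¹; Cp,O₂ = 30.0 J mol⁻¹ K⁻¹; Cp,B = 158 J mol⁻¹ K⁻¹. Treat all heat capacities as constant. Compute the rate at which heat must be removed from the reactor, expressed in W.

Q_out = 27300 W

Extent of reaction ξ = 0.321 × 28.2 = 9.0522 mol/min
Reaction term: ξ·ΔH°_rxn = 9.0522 × -181 = -1638.4 kJ/min
Q = ΔH = -1638.4 kJ/min = -27.307 kW
Heat removed = 27307 W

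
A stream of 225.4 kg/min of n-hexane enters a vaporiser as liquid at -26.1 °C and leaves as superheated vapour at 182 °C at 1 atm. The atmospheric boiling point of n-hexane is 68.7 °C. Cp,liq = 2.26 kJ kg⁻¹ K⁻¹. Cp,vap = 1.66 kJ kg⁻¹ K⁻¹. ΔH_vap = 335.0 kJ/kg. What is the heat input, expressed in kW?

liquid -26.1→68.7 °C: 214.25 kJ/kg
vaporisation at 68.7 °C: 335 kJ/kg
vapour 68.7→182 °C: 188.08 kJ/kg
Δh = 214.25 + 335 + 188.08 = 737.33 kJ/kg
Q = ṁ·Δh = 225.4 kg/min × 737.33 kJ/kg = 166190 kJ/min
|Q| = 2769.9 kW

Q = 2770 kW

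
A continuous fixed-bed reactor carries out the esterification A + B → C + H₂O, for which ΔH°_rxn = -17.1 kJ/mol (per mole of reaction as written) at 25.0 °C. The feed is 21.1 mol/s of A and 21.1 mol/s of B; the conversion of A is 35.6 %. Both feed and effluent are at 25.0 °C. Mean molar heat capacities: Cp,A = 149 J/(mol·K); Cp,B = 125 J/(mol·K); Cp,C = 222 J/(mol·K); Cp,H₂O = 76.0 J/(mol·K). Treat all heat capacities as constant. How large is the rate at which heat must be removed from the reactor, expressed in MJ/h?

Extent of reaction ξ = 0.356 × 21.1 = 7.5116 mol/s
Reaction term: ξ·ΔH°_rxn = 7.5116 × -17.1 = -128.45 kJ/s
Q = ΔH = -128.45 kJ/s = -128.45 kW
Heat removed = 462.41 MJ/h

Q_out = 462 MJ/h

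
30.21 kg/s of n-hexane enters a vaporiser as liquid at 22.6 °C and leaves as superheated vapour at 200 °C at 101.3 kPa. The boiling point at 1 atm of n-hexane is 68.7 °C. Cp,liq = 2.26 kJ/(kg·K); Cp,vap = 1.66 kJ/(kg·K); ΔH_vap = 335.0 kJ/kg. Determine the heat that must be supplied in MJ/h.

Q = 71500 MJ/h

liquid 22.6→68.7 °C: 104.19 kJ/kg
vaporisation at 68.7 °C: 335 kJ/kg
vapour 68.7→200 °C: 217.96 kJ/kg
Δh = 104.19 + 335 + 217.96 = 657.14 kJ/kg
Q = ṁ·Δh = 30.21 kg/s × 657.14 kJ/kg = 19852 kJ/s
|Q| = 19852 kW = 71468 MJ/h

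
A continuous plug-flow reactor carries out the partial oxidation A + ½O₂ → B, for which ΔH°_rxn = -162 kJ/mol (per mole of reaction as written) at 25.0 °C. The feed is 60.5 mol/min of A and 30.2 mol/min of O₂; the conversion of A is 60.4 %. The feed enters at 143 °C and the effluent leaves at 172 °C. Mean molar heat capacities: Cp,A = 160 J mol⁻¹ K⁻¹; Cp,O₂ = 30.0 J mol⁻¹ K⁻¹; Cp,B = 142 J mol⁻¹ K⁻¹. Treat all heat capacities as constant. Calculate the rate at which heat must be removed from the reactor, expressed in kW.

Q_out = 96.5 kW

Extent of reaction ξ = 0.604 × 60.5 = 36.542 mol/min
Reaction term: ξ·ΔH°_rxn = 36.542 × -162 = -5919.8 kJ/min
Sensible, feed 143→25 °C: -1249.1 kJ/min
Outlet flows (mol/min): A 23.958, O₂ 11.929, B 36.542
Sensible, products 25→172 °C: 1378.9 kJ/min
Q = ΔH = -5790.1 kJ/min = -96.501 kW
Heat removed = 96.501 kW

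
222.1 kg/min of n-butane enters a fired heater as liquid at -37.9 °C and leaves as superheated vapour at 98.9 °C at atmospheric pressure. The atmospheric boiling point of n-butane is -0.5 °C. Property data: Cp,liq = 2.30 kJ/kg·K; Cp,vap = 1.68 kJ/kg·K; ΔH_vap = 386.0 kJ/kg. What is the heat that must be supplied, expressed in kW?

Q = 2370 kW

liquid -37.9→-0.5 °C: 86.02 kJ/kg
vaporisation at -0.5 °C: 386 kJ/kg
vapour -0.5→98.9 °C: 166.99 kJ/kg
Δh = 86.02 + 386 + 166.99 = 639.01 kJ/kg
Q = ṁ·Δh = 222.1 kg/min × 639.01 kJ/kg = 141920 kJ/min
|Q| = 2365.4 kW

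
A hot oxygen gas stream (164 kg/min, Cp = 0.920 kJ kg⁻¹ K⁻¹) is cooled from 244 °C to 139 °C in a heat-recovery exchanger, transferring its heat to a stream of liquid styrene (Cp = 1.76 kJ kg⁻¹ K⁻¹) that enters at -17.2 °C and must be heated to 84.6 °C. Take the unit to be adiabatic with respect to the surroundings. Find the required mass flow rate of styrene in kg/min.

Heat released by hot stream: Q = 164 × 0.920 × (244 − 139) = 15842 kJ/min
Energy balance on cold side (adiabatic exchanger): Q = ṁ_c·Cp_c·(T_c,out − T_c,in)
ṁ_c = 15842 / [1.76 × (84.6 − -17.2)] = 88.422 kg/min

ṁ_c = 88.4 kg/min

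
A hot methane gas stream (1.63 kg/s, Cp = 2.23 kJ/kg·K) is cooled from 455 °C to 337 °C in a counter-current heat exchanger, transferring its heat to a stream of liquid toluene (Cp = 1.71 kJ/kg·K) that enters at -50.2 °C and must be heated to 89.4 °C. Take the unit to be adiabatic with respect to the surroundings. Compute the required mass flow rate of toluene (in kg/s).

ṁ_c = 1.80 kg/s

Heat released by hot stream: Q = 1.63 × 2.23 × (455 − 337) = 428.92 kJ/s
Energy balance on cold side (adiabatic exchanger): Q = ṁ_c·Cp_c·(T_c,out − T_c,in)
ṁ_c = 428.92 / [1.71 × (89.4 − -50.2)] = 1.7968 kg/s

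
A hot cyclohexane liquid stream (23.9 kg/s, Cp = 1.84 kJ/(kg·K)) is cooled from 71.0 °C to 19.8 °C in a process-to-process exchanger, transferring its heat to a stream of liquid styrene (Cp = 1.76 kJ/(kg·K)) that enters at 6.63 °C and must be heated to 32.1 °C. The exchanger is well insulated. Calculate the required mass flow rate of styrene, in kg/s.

ṁ_c = 50.2 kg/s

Heat released by hot stream: Q = 23.9 × 1.84 × (71.0 − 19.8) = 2251.6 kJ/s
Energy balance on cold side (adiabatic exchanger): Q = ṁ_c·Cp_c·(T_c,out − T_c,in)
ṁ_c = 2251.6 / [1.76 × (32.1 − 6.63)] = 50.228 kg/s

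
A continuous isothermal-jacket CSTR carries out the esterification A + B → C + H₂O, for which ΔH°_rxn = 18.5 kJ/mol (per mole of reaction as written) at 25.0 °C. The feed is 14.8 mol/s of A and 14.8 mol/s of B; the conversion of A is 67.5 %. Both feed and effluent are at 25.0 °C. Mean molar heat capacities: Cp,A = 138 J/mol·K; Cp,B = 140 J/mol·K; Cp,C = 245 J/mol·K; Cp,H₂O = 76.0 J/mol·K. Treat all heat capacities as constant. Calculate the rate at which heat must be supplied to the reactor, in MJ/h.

Extent of reaction ξ = 0.675 × 14.8 = 9.99 mol/s
Reaction term: ξ·ΔH°_rxn = 9.99 × 18.5 = 184.82 kJ/s
Q = ΔH = 184.82 kJ/s = 184.82 kW
Heat supplied = 665.33 MJ/h

Q_in = 665 MJ/h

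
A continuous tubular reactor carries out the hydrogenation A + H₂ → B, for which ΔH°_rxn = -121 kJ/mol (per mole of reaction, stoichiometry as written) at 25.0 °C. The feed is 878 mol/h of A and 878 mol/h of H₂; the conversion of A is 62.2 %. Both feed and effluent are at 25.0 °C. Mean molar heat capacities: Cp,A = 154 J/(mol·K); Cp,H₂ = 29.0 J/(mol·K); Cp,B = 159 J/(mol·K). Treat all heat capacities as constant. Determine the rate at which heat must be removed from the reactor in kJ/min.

Extent of reaction ξ = 0.622 × 878 = 546.12 mol/h
Reaction term: ξ·ΔH°_rxn = 546.12 × -121 = -66080 kJ/h
Q = ΔH = -66080 kJ/h = -18.356 kW
Heat removed = 1101.3 kJ/min

Q_out = 1100 kJ/min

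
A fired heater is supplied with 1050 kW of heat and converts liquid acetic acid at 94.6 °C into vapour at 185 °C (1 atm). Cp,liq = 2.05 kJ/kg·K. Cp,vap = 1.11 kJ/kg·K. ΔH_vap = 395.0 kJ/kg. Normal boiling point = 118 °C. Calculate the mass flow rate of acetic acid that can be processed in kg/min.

Δh = 2.05×(118−94.6) + 395.0 + 1.11×(185−118) = 517.34 kJ/kg
Q = 1050 kW = 1050 kJ/s = 63000 kJ/min
ṁ = Q/Δh = 63000 / 517.34 = 121.78 kg/min

ṁ = 122 kg/min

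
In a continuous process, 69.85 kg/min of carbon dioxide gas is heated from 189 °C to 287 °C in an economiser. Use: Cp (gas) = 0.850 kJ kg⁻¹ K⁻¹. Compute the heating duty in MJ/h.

Q = 349 MJ/h

Q = ṁ·Cp·ΔT = 69.85 × 0.850 × (287 − 189) = 5818.5 kJ/min
Converting: 5818.5 / 60 s = 96.975 kW
Heating duty = 349.11 MJ/h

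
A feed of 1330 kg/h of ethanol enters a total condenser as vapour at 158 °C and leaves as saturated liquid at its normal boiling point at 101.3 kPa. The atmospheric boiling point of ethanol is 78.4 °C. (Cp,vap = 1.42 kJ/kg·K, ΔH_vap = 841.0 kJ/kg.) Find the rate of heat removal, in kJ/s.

Q_c = 352 kJ/s

vapour 158→78.4 °C: -113.03 kJ/kg
condensation at 78.4 °C: -841 kJ/kg
Δh = -113.03 + -841 = -954.03 kJ/kg
Q = ṁ·Δh = 1330 kg/h × -954.03 kJ/kg = -1.2689e+06 kJ/h
|Q| = 352.46 kW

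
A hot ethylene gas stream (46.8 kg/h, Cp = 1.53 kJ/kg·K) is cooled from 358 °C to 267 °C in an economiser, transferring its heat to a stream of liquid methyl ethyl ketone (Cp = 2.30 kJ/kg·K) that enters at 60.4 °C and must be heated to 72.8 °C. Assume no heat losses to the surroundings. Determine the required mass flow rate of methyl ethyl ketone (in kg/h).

Heat released by hot stream: Q = 46.8 × 1.53 × (358 − 267) = 6516 kJ/h
Energy balance on cold side (adiabatic exchanger): Q = ṁ_c·Cp_c·(T_c,out − T_c,in)
ṁ_c = 6516 / [2.30 × (72.8 − 60.4)] = 228.47 kg/h

ṁ_c = 228 kg/h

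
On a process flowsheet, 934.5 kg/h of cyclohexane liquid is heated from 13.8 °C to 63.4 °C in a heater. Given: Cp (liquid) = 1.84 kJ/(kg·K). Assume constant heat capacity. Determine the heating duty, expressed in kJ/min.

Q = ṁ·Cp·ΔT = 934.5 × 1.84 × (63.4 − 13.8) = 85286 kJ/h
Converting: 85286 / 3600 s = 23.691 kW
Heating duty = 1421.4 kJ/min

Q = 1420 kJ/min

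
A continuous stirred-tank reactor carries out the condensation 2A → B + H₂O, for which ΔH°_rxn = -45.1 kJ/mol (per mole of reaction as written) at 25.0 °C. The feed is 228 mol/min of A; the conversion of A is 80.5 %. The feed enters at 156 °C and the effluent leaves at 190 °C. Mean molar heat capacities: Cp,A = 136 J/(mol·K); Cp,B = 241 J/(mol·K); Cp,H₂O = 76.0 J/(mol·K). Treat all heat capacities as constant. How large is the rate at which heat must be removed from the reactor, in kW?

Q_out = 40.1 kW

Extent of reaction ξ = 0.805 × 228 / 2 = 91.77 mol/min
Reaction term: ξ·ΔH°_rxn = 91.77 × -45.1 = -4138.8 kJ/min
Sensible, feed 156→25 °C: -4062 kJ/min
Outlet flows (mol/min): A 44.46, B 91.77, H₂O 91.77
Sensible, products 25→190 °C: 5797.7 kJ/min
Q = ΔH = -2403.2 kJ/min = -40.053 kW
Heat removed = 40.053 kW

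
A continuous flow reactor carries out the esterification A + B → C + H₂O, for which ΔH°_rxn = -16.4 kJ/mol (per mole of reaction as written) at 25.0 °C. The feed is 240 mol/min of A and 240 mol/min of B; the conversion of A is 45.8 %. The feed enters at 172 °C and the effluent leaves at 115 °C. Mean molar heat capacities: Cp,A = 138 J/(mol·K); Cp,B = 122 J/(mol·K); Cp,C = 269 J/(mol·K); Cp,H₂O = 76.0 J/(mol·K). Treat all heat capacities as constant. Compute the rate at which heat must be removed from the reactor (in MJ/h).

Q_out = 271 MJ/h

Extent of reaction ξ = 0.458 × 240 = 109.92 mol/min
Reaction term: ξ·ΔH°_rxn = 109.92 × -16.4 = -1802.7 kJ/min
Sensible, feed 172→25 °C: -9172.8 kJ/min
Outlet flows (mol/min): A 130.08, B 130.08, C 109.92, H₂O 109.92
Sensible, products 25→115 °C: 6456.9 kJ/min
Q = ΔH = -4518.6 kJ/min = -75.31 kW
Heat removed = 271.12 MJ/h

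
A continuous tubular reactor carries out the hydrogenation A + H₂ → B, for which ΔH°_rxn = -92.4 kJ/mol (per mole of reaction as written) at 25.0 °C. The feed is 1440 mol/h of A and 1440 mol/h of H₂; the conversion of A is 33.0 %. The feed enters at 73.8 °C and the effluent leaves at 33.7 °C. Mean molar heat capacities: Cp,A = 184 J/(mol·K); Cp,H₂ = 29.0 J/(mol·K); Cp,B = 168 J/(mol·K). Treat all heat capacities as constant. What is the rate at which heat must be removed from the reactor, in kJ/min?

Extent of reaction ξ = 0.330 × 1440 = 475.2 mol/h
Reaction term: ξ·ΔH°_rxn = 475.2 × -92.4 = -43908 kJ/h
Sensible, feed 73.8→25 °C: -14968 kJ/h
Outlet flows (mol/h): A 964.8, H₂ 964.8, B 475.2
Sensible, products 25→33.7 °C: 2482.4 kJ/h
Q = ΔH = -56394 kJ/h = -15.665 kW
Heat removed = 939.9 kJ/min

Q_out = 940 kJ/min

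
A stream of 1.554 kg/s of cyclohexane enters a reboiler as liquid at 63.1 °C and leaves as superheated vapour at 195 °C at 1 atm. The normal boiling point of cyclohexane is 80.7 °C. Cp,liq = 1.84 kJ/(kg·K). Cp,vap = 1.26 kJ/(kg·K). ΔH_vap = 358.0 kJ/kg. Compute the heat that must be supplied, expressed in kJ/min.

liquid 63.1→80.7 °C: 32.384 kJ/kg
vaporisation at 80.7 °C: 358 kJ/kg
vapour 80.7→195 °C: 144.02 kJ/kg
Δh = 32.384 + 358 + 144.02 = 534.4 kJ/kg
Q = ṁ·Δh = 1.554 kg/s × 534.4 kJ/kg = 830.46 kJ/s
|Q| = 830.46 kW = 49828 kJ/min

Q = 49800 kJ/min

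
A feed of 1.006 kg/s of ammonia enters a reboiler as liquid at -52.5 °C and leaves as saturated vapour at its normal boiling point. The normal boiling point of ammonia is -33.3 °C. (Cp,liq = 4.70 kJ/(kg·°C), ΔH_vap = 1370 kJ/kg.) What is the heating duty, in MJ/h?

Q = 5290 MJ/h

liquid -52.5→-33.3 °C: 90.24 kJ/kg
vaporisation at -33.3 °C: 1370 kJ/kg
Δh = 90.24 + 1370 = 1460.2 kJ/kg
Q = ṁ·Δh = 1.006 kg/s × 1460.2 kJ/kg = 1469 kJ/s
|Q| = 1469 kW = 5288.4 MJ/h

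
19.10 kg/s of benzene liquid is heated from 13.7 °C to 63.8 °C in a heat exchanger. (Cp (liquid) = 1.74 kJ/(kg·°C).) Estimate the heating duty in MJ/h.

Q = 5990 MJ/h

Q = ṁ·Cp·ΔT = 19.10 × 1.74 × (63.8 − 13.7) = 1665 kJ/s
Heating duty = 5994.1 MJ/h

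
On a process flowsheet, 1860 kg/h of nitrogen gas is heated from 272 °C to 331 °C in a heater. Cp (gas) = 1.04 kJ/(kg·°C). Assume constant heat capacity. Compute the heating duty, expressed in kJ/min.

Q = ṁ·Cp·ΔT = 1860 × 1.04 × (331 − 272) = 114130 kJ/h
Converting: 114130 / 3600 s = 31.703 kW
Heating duty = 1902.2 kJ/min

Q = 1900 kJ/min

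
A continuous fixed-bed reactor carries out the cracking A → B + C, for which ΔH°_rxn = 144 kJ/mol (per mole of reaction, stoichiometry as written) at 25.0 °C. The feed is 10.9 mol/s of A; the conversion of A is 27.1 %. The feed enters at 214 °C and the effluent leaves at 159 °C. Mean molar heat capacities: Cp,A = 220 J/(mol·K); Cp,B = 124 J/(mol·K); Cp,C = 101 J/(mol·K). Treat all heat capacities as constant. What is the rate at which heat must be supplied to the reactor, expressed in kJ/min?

Extent of reaction ξ = 0.271 × 10.9 = 2.9539 mol/s
Reaction term: ξ·ΔH°_rxn = 2.9539 × 144 = 425.36 kJ/s
Sensible, feed 214→25 °C: -453.22 kJ/s
Outlet flows (mol/s): A 7.9461, B 2.9539, C 2.9539
Sensible, products 25→159 °C: 323.31 kJ/s
Q = ΔH = 295.45 kJ/s = 295.45 kW
Heat supplied = 17727 kJ/min

Q_in = 17700 kJ/min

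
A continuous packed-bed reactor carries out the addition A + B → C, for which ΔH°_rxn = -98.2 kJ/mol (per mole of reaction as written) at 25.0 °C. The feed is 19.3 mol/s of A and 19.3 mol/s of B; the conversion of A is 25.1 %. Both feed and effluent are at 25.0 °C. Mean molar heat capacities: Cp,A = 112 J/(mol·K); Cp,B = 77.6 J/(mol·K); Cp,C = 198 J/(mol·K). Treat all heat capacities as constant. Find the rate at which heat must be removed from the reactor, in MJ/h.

Q_out = 1710 MJ/h

Extent of reaction ξ = 0.251 × 19.3 = 4.8443 mol/s
Reaction term: ξ·ΔH°_rxn = 4.8443 × -98.2 = -475.71 kJ/s
Q = ΔH = -475.71 kJ/s = -475.71 kW
Heat removed = 1712.6 MJ/h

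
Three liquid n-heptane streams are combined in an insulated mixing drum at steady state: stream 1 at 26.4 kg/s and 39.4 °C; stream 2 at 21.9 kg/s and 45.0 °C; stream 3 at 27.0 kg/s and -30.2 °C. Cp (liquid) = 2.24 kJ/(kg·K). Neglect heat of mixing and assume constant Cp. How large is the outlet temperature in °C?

T_out = 16.1 °C

No heat crosses the boundary, so H_out = H_in.
Σ ṁᵢCp,ᵢTᵢ = 26.4×2.24×39.4 + 21.9×2.24×45.0 + 27.0×2.24×-30.2 = 2711
Σ ṁᵢCp,ᵢ = 26.4×2.24 + 21.9×2.24 + 27.0×2.24 = 168.67
T_out = 2711 / 168.67 = 16.073 °C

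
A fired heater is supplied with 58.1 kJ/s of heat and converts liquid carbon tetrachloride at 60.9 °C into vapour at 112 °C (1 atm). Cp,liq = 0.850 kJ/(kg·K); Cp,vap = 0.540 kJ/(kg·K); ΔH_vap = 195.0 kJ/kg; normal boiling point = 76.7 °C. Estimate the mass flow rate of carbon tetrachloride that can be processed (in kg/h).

Δh = 0.850×(76.7−60.9) + 195.0 + 0.540×(112−76.7) = 227.49 kJ/kg
Q = 58.1 kJ/s = 58.1 kJ/s = 209160 kJ/h
ṁ = Q/Δh = 209160 / 227.49 = 919.42 kg/h

ṁ = 919 kg/h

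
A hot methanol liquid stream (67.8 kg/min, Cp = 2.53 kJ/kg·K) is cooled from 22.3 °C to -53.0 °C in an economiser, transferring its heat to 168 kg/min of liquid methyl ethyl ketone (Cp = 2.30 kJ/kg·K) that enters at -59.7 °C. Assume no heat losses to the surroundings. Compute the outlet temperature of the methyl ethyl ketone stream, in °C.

Heat released by hot stream: Q = 67.8 × 2.53 × (22.3 − -53.0) = 12917 kJ/min
Energy balance on cold side (adiabatic exchanger): Q = ṁ_c·Cp_c·(T_c,out − T_c,in)
T_c,out = -59.7 + 12917/(168 × 2.30) = -26.272 °C

T_c,out = -26.3 °C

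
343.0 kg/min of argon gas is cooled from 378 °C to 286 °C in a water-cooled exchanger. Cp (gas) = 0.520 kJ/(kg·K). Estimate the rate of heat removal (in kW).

Q = ṁ·Cp·ΔT = 343.0 × 0.520 × (286 − 378) = -16409 kJ/min
Converting: 16409 / 60 s = 273.49 kW

Q_c = 273 kW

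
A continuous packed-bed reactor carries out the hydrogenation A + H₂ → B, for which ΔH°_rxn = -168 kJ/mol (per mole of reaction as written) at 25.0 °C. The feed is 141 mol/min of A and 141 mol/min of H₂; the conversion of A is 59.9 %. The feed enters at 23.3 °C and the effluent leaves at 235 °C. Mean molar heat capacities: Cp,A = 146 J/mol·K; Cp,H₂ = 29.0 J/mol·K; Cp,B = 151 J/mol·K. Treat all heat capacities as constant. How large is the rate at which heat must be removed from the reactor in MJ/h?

Q_out = 563 MJ/h

Extent of reaction ξ = 0.599 × 141 = 84.459 mol/min
Reaction term: ξ·ΔH°_rxn = 84.459 × -168 = -14189 kJ/min
Sensible, feed 23.3→25 °C: 41.947 kJ/min
Outlet flows (mol/min): A 56.541, H₂ 56.541, B 84.459
Sensible, products 25→235 °C: 4756.1 kJ/min
Q = ΔH = -9391.1 kJ/min = -156.52 kW
Heat removed = 563.47 MJ/h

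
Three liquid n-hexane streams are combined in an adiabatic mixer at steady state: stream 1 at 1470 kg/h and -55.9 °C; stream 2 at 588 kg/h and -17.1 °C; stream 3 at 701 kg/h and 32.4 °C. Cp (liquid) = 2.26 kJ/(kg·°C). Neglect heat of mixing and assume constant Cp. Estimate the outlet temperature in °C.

T_out = -25.2 °C

No heat crosses the boundary, so H_out = H_in.
T_out = Σ ṁᵢCp,ᵢTᵢ / Σ ṁᵢCp,ᵢ
      = -157100 / 6235.3 = -25.196 °C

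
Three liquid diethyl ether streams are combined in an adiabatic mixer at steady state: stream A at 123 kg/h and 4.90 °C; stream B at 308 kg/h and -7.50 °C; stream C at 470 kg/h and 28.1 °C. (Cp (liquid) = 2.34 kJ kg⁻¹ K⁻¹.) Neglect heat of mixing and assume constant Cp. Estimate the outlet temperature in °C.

Energy balance with Q = 0: Σ ṁᵢCp,ᵢ(T_out − Tᵢ) = 0
T_out = Σ ṁᵢCp,ᵢTᵢ / Σ ṁᵢCp,ᵢ
      = 26909 / 2108.3 = 12.763 °C

T_out = 12.8 °C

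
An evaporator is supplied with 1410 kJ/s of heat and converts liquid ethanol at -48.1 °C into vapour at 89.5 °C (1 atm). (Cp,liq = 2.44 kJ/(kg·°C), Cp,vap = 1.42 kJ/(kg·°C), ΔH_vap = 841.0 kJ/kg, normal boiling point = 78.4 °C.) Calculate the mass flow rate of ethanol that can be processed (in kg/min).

Δh = 2.44×(78.4−-48.1) + 841.0 + 1.42×(89.5−78.4) = 1165.4 kJ/kg
Q = 1410 kJ/s = 1410 kJ/s = 84600 kJ/min
ṁ = Q/Δh = 84600 / 1165.4 = 72.592 kg/min

ṁ = 72.6 kg/min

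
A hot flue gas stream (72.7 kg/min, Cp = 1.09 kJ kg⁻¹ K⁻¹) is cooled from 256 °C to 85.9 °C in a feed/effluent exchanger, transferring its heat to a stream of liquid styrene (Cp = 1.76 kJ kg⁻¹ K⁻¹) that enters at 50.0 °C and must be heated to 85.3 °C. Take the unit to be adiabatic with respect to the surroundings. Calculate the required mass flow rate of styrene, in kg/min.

ṁ_c = 217 kg/min

Heat released by hot stream: Q = 72.7 × 1.09 × (256 − 85.9) = 13479 kJ/min
Energy balance on cold side (adiabatic exchanger): Q = ṁ_c·Cp_c·(T_c,out − T_c,in)
ṁ_c = 13479 / [1.76 × (85.3 − 50.0)] = 216.96 kg/min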